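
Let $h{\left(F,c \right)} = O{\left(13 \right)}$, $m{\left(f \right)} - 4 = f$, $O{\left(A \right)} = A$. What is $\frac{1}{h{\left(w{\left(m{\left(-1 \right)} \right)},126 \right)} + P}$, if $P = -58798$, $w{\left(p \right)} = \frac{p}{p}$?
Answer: $- \frac{1}{58785} \approx -1.7011 \cdot 10^{-5}$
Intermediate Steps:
$m{\left(f \right)} = 4 + f$
$w{\left(p \right)} = 1$
$h{\left(F,c \right)} = 13$
$\frac{1}{h{\left(w{\left(m{\left(-1 \right)} \right)},126 \right)} + P} = \frac{1}{13 - 58798} = \frac{1}{-58785} = - \frac{1}{58785}$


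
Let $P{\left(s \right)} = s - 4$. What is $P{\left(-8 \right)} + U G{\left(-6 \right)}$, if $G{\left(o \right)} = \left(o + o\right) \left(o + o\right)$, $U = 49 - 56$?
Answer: $-1020$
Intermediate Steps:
$U = -7$ ($U = 49 - 56 = -7$)
$G{\left(o \right)} = 4 o^{2}$ ($G{\left(o \right)} = 2 o 2 o = 4 o^{2}$)
$P{\left(s \right)} = -4 + s$
$P{\left(-8 \right)} + U G{\left(-6 \right)} = \left(-4 - 8\right) - 7 \cdot 4 \left(-6\right)^{2} = -12 - 7 \cdot 4 \cdot 36 = -12 - 1008 = -1020$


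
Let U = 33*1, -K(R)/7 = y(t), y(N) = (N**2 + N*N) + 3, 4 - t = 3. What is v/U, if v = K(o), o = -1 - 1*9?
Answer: -35/33 ≈ -1.0606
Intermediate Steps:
t = 1 (t = 4 - 1*3 = 4 - 3 = 1)
o = -10 (o = -1 - 9 = -10)
y(N) = 3 + 2*N**2 (y(N) = (N**2 + N**2) + 3 = 2*N**2 + 3 = 3 + 2*N**2)
K(R) = -35 (K(R) = -7*(3 + 2*1**2) = -7*(3 + 2*1) = -7*(3 + 2) = -7*5 = -35)
U = 33
v = -35
v/U = -35/33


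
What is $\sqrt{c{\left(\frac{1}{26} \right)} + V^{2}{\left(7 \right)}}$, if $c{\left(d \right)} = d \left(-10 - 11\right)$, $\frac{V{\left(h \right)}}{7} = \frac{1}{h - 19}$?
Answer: $\frac{5 i \sqrt{455}}{156} \approx 0.68368 i$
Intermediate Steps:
$V{\left(h \right)} = \frac{7}{-19 + h}$ ($V{\left(h \right)} = \frac{7}{h - 19} = \frac{7}{-19 + h}$)
$c{\left(d \right)} = - 21 d$ ($c{\left(d \right)} = d \left(-21\right) = - 21 d$)
$\sqrt{c{\left(\frac{1}{26} \right)} + V^{2}{\left(7 \right)}} = \sqrt{- \frac{21}{26} + \left(\frac{7}{-19 + 7}\right)^{2}} = \sqrt{\left(-21\right) \frac{1}{26} + \left(\frac{7}{-12}\right)^{2}} = \sqrt{- \frac{21}{26} + \left(7 \left(- \frac{1}{12}\right)\right)^{2}} = \sqrt{- \frac{21}{26} + \left(- \frac{7}{12}\right)^{2}} = \sqrt{- \frac{21}{26} + \frac{49}{144}} = \sqrt{- \frac{875}{1872}} = \frac{5 i \sqrt{455}}{156}$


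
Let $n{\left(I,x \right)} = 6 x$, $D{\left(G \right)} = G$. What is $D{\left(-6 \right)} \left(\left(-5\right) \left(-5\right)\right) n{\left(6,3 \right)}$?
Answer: $-2700$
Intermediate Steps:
$D{\left(-6 \right)} \left(\left(-5\right) \left(-5\right)\right) n{\left(6,3 \right)} = - 6 \left(\left(-5\right) \left(-5\right)\right) 6 \cdot 3 = \left(-6\right) 25 \cdot 18 = \left(-150\right) 18 = -2700$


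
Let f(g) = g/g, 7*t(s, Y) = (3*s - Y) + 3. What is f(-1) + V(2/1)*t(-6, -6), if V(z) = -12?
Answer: 115/7 ≈ 16.429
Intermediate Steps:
t(s, Y) = 3/7 - Y/7 + 3*s/7 (t(s, Y) = ((3*s - Y) + 3)/7 = ((-Y + 3*s) + 3)/7 = (3 - Y + 3*s)/7 = 3/7 - Y/7 + 3*s/7)
f(g) = 1
f(-1) + V(2/1)*t(-6, -6) = 1 - 12*(3/7 - 1/7*(-6) + (3/7)*(-6)) = 1 - 12*(3/7 + 6/7 - 18/7) = 1 - 12*(-9/7) = 1 + 108/7 = 115/7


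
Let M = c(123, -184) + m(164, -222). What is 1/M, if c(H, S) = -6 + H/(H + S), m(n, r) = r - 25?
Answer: -61/15556 ≈ -0.0039213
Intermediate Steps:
m(n, r) = -25 + r
M = -15556/61 (M = (-6*(-184) - 5*123)/(123 - 184) + (-25 - 222) = (1104 - 615)/(-61) - 247 = -1/61*489 - 247 = -489/61 - 247 = -15556/61 ≈ -255.02)
1/M = 1/(-15556/61) = -61/15556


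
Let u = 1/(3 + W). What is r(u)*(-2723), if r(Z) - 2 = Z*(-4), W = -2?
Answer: 5446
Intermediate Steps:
u = 1 (u = 1/(3 - 2) = 1/1 = 1)
r(Z) = 2 - 4*Z (r(Z) = 2 + Z*(-4) = 2 - 4*Z)
r(u)*(-2723) = (2 - 4*1)*(-2723) = (2 - 4)*(-2723) = -2*(-2723) = 5446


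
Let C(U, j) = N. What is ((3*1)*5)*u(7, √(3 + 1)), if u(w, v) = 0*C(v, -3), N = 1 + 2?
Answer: 0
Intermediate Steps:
N = 3
C(U, j) = 3
u(w, v) = 0 (u(w, v) = 0*3 = 0)
((3*1)*5)*u(7, √(3 + 1)) = ((3*1)*5)*0 = (3*5)*0 = 15*0 = 0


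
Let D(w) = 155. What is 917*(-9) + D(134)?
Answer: -8098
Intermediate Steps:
917*(-9) + D(134) = 917*(-9) + 155 = -8253 + 155 = -8098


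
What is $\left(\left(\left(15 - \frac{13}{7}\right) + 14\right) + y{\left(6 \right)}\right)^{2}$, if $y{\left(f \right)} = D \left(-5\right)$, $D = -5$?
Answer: $\frac{133225}{49} \approx 2718.9$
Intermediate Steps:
$y{\left(f \right)} = 25$ ($y{\left(f \right)} = \left(-5\right) \left(-5\right) = 25$)
$\left(\left(\left(15 - \frac{13}{7}\right) + 14\right) + y{\left(6 \right)}\right)^{2} = \left(\left(\left(15 - \frac{13}{7}\right) + 14\right) + 25\right)^{2} = \left(\left(\frac{92}{7} + 14\right) + 25\right)^{2} = \left(\frac{190}{7} + 25\right)^{2} = \left(\frac{365}{7}\right)^{2} = \frac{133225}{49}$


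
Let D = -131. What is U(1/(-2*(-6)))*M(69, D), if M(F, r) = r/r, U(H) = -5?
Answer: -5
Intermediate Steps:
M(F, r) = 1
U(1/(-2*(-6)))*M(69, D) = -5*1 = -5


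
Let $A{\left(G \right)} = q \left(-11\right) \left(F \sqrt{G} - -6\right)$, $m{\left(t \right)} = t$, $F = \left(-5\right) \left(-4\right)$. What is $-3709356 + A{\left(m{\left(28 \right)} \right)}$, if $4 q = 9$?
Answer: $- \frac{7419009}{2} - 990 \sqrt{7} \approx -3.7121 \cdot 10^{6}$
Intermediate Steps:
$F = 20$
$q = \frac{9}{4}$ ($q = \frac{1}{4} \cdot 9 = \frac{9}{4} \approx 2.25$)
$A{\left(G \right)} = - \frac{297}{2} - 495 \sqrt{G}$ ($A{\left(G \right)} = \frac{9}{4} \left(-11\right) \left(20 \sqrt{G} - -6\right) = - \frac{99 \left(20 \sqrt{G} + 6\right)}{4} = - \frac{99 \left(6 + 20 \sqrt{G}\right)}{4} = - \frac{297}{2} - 495 \sqrt{G}$)
$-3709356 + A{\left(m{\left(28 \right)} \right)} = -3709356 - \left(\frac{297}{2} + 495 \sqrt{28}\right) = -3709356 - \left(\frac{297}{2} + 495 \cdot 2 \sqrt{7}\right) = -3709356 - \left(\frac{297}{2} + 990 \sqrt{7}\right) = - \frac{7419009}{2} - 990 \sqrt{7}$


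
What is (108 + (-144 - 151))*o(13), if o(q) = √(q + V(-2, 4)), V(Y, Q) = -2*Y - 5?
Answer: -374*√3 ≈ -647.79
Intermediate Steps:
V(Y, Q) = -5 - 2*Y
o(q) = √(-1 + q) (o(q) = √(q + (-5 - 2*(-2))) = √(q + (-5 + 4)) = √(q - 1) = √(-1 + q))
(108 + (-144 - 151))*o(13) = (108 + (-144 - 151))*√(-1 + 13) = (108 - 295)*√12 = -374*√3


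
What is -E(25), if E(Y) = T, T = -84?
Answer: 84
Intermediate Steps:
E(Y) = -84
-E(25) = -1*(-84) = 84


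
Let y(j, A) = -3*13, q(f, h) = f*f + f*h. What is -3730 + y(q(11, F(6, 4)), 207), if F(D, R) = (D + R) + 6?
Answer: -3769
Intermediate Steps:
F(D, R) = 6 + D + R
q(f, h) = f² + f*h
y(j, A) = -39
-3730 + y(q(11, F(6, 4)), 207) = -3730 - 39 = -3769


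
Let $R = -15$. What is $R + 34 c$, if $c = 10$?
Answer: $325$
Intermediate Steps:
$R + 34 c = -15 + 34 \cdot 10 = -15 + 340 = 325$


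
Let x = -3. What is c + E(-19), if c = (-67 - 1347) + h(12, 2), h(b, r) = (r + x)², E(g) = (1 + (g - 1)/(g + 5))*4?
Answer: -9823/7 ≈ -1403.3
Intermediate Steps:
E(g) = 4 + 4*(-1 + g)/(5 + g) (E(g) = (1 + (-1 + g)/(5 + g))*4 = 4 + 4*(-1 + g)/(5 + g))
h(b, r) = (-3 + r)² (h(b, r) = (r - 3)² = (-3 + r)²)
c = -1413 (c = (-67 - 1347) + (-3 + 2)² = -1414 + (-1)² = -1414 + 1 = -1413)
c + E(-19) = -1413 + 8*(2 - 19)/(5 - 19) = -1413 + 8*(-17)/(-14) = -1413 + 8*(-1/14)*(-17) = -1413 + 68/7 = -9823/7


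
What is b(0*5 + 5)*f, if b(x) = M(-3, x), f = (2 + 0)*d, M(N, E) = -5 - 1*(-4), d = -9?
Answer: 18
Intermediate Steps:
M(N, E) = -1 (M(N, E) = -5 + 4 = -1)
f = -18 (f = (2 + 0)*(-9) = 2*(-9) = -18)
b(x) = -1
b(0*5 + 5)*f = -1*(-18) = 18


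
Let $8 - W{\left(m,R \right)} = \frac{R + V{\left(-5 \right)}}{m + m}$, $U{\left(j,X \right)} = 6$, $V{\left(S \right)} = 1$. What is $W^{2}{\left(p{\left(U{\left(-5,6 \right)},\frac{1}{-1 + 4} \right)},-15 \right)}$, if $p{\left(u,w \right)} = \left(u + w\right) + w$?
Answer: $\frac{32761}{400} \approx 81.902$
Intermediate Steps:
$p{\left(u,w \right)} = u + 2 w$
$W{\left(m,R \right)} = 8 - \frac{1 + R}{2 m}$ ($W{\left(m,R \right)} = 8 - \frac{R + 1}{m + m} = 8 - \frac{1 + R}{2 m}$)
$W^{2}{\left(p{\left(U{\left(-5,6 \right)},\frac{1}{-1 + 4} \right)},-15 \right)} = \left(\frac{-1 - -15 + 16 \left(6 + \frac{2}{-1 + 4}\right)}{2 \left(6 + \frac{2}{-1 + 4}\right)}\right)^{2} = \left(\frac{-1 + 15 + 16 \left(6 + \frac{2}{3}\right)}{2 \left(6 + \frac{2}{3}\right)}\right)^{2} = \left(\frac{-1 + 15 + 16 \cdot \frac{20}{3}}{2 \cdot \frac{20}{3}}\right)^{2} = \left(\frac{1}{2} \cdot \frac{3}{20} \left(-1 + 15 + \frac{320}{3}\right)\right)^{2} = \left(\frac{1}{2} \cdot \frac{3}{20} \cdot \frac{362}{3}\right)^{2} = \left(\frac{181}{20}\right)^{2} = \frac{32761}{400}$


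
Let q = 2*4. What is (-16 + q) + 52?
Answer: 44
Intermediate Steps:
q = 8
(-16 + q) + 52 = (-16 + 8) + 52 = -8 + 52 = 44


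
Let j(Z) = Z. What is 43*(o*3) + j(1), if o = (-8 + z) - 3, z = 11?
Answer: 1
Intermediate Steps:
o = 0 (o = (-8 + 11) - 3 = 3 - 3 = 0)
43*(o*3) + j(1) = 43*(0*3) + 1 = 43*0 + 1 = 0 + 1 = 1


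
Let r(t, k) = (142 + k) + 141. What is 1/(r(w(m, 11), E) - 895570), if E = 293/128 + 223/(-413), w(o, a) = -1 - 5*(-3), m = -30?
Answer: -52864/47328359503 ≈ -1.1170e-6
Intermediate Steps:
w(o, a) = 14 (w(o, a) = -1 + 15 = 14)
E = 92465/52864 (E = 293*(1/128) + 223*(-1/413) = 293/128 - 223/413 = 92465/52864 ≈ 1.7491)
r(t, k) = 283 + k
1/(r(w(m, 11), E) - 895570) = 1/((283 + 92465/52864) - 895570) = 1/(15052977/52864 - 895570) = 1/(-47328359503/52864) = -52864/47328359503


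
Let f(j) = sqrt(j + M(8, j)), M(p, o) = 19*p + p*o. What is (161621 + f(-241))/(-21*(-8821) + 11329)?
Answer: 161621/196570 + I*sqrt(2017)/196570 ≈ 0.82221 + 0.00022847*I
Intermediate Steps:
M(p, o) = 19*p + o*p
f(j) = sqrt(152 + 9*j) (f(j) = sqrt(j + 8*(19 + j)) = sqrt(j + (152 + 8*j)) = sqrt(152 + 9*j))
(161621 + f(-241))/(-21*(-8821) + 11329) = (161621 + sqrt(152 + 9*(-241)))/(-21*(-8821) + 11329) = (161621 + sqrt(152 - 2169))/(185241 + 11329) = (161621 + sqrt(-2017))/196570 = (161621 + I*sqrt(2017))*(1/196570) = 161621/196570 + I*sqrt(2017)/196570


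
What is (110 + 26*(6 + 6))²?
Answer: 178084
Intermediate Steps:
(110 + 26*(6 + 6))² = (110 + 26*12)² = (110 + 312)² = 422² = 178084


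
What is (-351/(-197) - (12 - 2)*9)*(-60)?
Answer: 1042740/197 ≈ 5293.1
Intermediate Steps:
(-351/(-197) - (12 - 2)*9)*(-60) = (-351*(-1/197) - 10*9)*(-60) = (351/197 - 1*90)*(-60) = (351/197 - 90)*(-60) = -17379/197*(-60) = 1042740/197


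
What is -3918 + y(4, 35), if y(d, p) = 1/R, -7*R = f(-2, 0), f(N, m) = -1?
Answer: -3911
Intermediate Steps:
R = ⅐ (R = -⅐*(-1) = ⅐ ≈ 0.14286)
y(d, p) = 7 (y(d, p) = 1/(⅐) = 7)
-3918 + y(4, 35) = -3918 + 7 = -3911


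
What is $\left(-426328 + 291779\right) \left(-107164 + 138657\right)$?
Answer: $-4237351657$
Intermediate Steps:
$\left(-426328 + 291779\right) \left(-107164 + 138657\right) = \left(-134549\right) 31493 = -4237351657$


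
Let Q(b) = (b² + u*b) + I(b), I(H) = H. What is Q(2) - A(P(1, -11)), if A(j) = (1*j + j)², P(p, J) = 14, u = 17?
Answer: -744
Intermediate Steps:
A(j) = 4*j² (A(j) = (j + j)² = (2*j)² = 4*j²)
Q(b) = b² + 18*b (Q(b) = (b² + 17*b) + b = b² + 18*b)
Q(2) - A(P(1, -11)) = 2*(18 + 2) - 4*14² = 2*20 - 4*196 = 40 - 1*784 = 40 - 784 = -744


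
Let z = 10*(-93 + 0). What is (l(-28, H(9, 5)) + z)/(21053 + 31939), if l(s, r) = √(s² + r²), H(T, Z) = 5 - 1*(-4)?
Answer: -155/8832 + √865/52992 ≈ -0.016995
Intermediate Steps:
z = -930 (z = 10*(-93) = -930)
H(T, Z) = 9 (H(T, Z) = 5 + 4 = 9)
l(s, r) = √(r² + s²)
(l(-28, H(9, 5)) + z)/(21053 + 31939) = (√(9² + (-28)²) - 930)/(21053 + 31939) = (√(81 + 784) - 930)/52992 = (√865 - 930)*(1/52992) = (-930 + √865)*(1/52992) = -155/8832 + √865/52992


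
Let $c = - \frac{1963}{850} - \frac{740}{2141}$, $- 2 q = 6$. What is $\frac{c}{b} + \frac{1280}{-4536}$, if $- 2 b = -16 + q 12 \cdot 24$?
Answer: $- \frac{11896096451}{41274198000} \approx -0.28822$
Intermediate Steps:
$q = -3$ ($q = \left(- \frac{1}{2}\right) 6 = -3$)
$c = - \frac{4831783}{1819850}$ ($c = \left(-1963\right) \frac{1}{850} - \frac{740}{2141} = - \frac{1963}{850} - \frac{740}{2141} = - \frac{4831783}{1819850} \approx -2.655$)
$b = 440$ ($b = - \frac{-16 + \left(-3\right) 12 \cdot 24}{2} = - \frac{-16 - 864}{2} = \left(- \frac{1}{2}\right) \left(-880\right) = 440$)
$\frac{c}{b} + \frac{1280}{-4536} = - \frac{4831783}{1819850 \cdot 440} + \frac{1280}{-4536} = \left(- \frac{4831783}{1819850}\right) \frac{1}{440} + 1280 \left(- \frac{1}{4536}\right) = - \frac{439253}{72794000} - \frac{160}{567} = - \frac{11896096451}{41274198000}$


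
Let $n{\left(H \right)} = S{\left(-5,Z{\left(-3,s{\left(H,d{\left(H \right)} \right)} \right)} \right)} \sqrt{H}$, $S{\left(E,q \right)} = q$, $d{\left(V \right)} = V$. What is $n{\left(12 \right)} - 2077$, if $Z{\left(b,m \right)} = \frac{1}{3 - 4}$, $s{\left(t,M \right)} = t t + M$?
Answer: $-2077 - 2 \sqrt{3} \approx -2080.5$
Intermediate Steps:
$s{\left(t,M \right)} = M + t^{2}$ ($s{\left(t,M \right)} = t^{2} + M = M + t^{2}$)
$Z{\left(b,m \right)} = -1$ ($Z{\left(b,m \right)} = \frac{1}{-1} = -1$)
$n{\left(H \right)} = - \sqrt{H}$
$n{\left(12 \right)} - 2077 = - \sqrt{12} - 2077 = - 2 \sqrt{3} - 2077 = -2077 - 2 \sqrt{3}$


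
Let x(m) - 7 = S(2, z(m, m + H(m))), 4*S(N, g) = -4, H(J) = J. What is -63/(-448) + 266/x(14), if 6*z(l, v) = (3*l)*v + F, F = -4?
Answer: 8539/192 ≈ 44.474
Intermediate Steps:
z(l, v) = -⅔ + l*v/2 (z(l, v) = ((3*l)*v - 4)/6 = (3*l*v - 4)/6 = (-4 + 3*l*v)/6 = -⅔ + l*v/2)
S(N, g) = -1 (S(N, g) = (¼)*(-4) = -1)
x(m) = 6 (x(m) = 7 - 1 = 6)
-63/(-448) + 266/x(14) = -63/(-448) + 266/6 = -63*(-1/448) + 266*(⅙) = 9/64 + 133/3 = 8539/192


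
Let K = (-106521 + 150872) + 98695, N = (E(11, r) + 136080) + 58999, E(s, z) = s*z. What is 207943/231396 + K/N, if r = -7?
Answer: 36824786551/22561341396 ≈ 1.6322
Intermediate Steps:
N = 195002 (N = (11*(-7) + 136080) + 58999 = (-77 + 136080) + 58999 = 136003 + 58999 = 195002)
K = 143046 (K = 44351 + 98695 = 143046)
207943/231396 + K/N = 207943/231396 + 143046/195002 = 207943*(1/231396) + 143046*(1/195002) = 207943/231396 + 71523/97501 = 36824786551/22561341396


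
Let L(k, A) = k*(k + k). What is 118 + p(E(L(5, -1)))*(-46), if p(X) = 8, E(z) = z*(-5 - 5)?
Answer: -250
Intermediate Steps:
L(k, A) = 2*k**2 (L(k, A) = k*(2*k) = 2*k**2)
E(z) = -10*z (E(z) = z*(-10) = -10*z)
118 + p(E(L(5, -1)))*(-46) = 118 + 8*(-46) = 118 - 368 = -250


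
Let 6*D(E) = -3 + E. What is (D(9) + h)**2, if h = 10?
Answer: 121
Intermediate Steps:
D(E) = -1/2 + E/6 (D(E) = (-3 + E)/6 = -1/2 + E/6)
(D(9) + h)**2 = ((-1/2 + (1/6)*9) + 10)**2 = ((-1/2 + 3/2) + 10)**2 = (1 + 10)**2 = 11**2 = 121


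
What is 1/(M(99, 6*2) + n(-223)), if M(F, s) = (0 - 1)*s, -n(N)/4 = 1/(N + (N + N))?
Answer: -669/8024 ≈ -0.083375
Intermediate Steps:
n(N) = -4/(3*N) (n(N) = -4/(N + (N + N)) = -4/(N + 2*N) = -4*1/(3*N) = -4/(3*N))
M(F, s) = -s
1/(M(99, 6*2) + n(-223)) = 1/(-6*2 - 4/3/(-223)) = 1/(-1*12 - 4/3*(-1/223)) = 1/(-12 + 4/669) = 1/(-8024/669) = -669/8024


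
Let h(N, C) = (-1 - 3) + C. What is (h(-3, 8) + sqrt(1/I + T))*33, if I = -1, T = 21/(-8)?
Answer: 132 + 33*I*sqrt(58)/4 ≈ 132.0 + 62.83*I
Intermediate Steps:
T = -21/8 (T = 21*(-1/8) = -21/8 ≈ -2.6250)
h(N, C) = -4 + C
(h(-3, 8) + sqrt(1/I + T))*33 = ((-4 + 8) + sqrt(1/(-1) - 21/8))*33 = (4 + sqrt(-1 - 21/8))*33 = (4 + sqrt(-29/8))*33 = (4 + I*sqrt(58)/4)*33 = 132 + 33*I*sqrt(58)/4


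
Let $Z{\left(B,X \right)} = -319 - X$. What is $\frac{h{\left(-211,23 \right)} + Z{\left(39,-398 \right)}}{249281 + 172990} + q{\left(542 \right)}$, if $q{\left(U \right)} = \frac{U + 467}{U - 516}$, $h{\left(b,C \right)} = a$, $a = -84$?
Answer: $\frac{426071309}{10979046} \approx 38.808$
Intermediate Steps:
$h{\left(b,C \right)} = -84$
$q{\left(U \right)} = \frac{467 + U}{-516 + U}$
$\frac{h{\left(-211,23 \right)} + Z{\left(39,-398 \right)}}{249281 + 172990} + q{\left(542 \right)} = \frac{-84 - -79}{249281 + 172990} + \frac{467 + 542}{-516 + 542} = \frac{-84 + \left(-319 + 398\right)}{422271} + \frac{1}{26} \cdot 1009 = \left(-84 + 79\right) \frac{1}{422271} + \frac{1}{26} \cdot 1009 = \left(-5\right) \frac{1}{422271} + \frac{1009}{26} = - \frac{5}{422271} + \frac{1009}{26} = \frac{426071309}{10979046}$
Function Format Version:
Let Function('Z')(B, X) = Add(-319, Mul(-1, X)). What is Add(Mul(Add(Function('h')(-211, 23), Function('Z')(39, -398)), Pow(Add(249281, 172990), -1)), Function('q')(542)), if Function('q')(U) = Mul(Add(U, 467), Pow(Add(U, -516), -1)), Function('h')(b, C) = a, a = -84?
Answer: Rational(426071309, 10979046) ≈ 38.808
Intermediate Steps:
Function('h')(b, C) = -84
Function('q')(U) = Mul(Pow(Add(-516, U), -1), Add(467, U)) (Function('q')(U) = Mul(Add(467, U), Pow(Add(-516, U), -1)) = Mul(Pow(Add(-516, U), -1), Add(467, U)))
Add(Mul(Add(Function('h')(-211, 23), Function('Z')(39, -398)), Pow(Add(249281, 172990), -1)), Function('q')(542)) = Add(Mul(Add(-84, Add(-319, Mul(-1, -398))), Pow(Add(249281, 172990), -1)), Mul(Pow(Add(-516, 542), -1), Add(467, 542))) = Add(Mul(Add(-84, Add(-319, 398)), Pow(422271, -1)), Mul(Pow(26, -1), 1009)) = Add(Mul(Add(-84, 79), Rational(1, 422271)), Mul(Rational(1, 26), 1009)) = Add(Mul(-5, Rational(1, 422271)), Rational(1009, 26)) = Add(Rational(-5, 422271), Rational(1009, 26)) = Rational(426071309, 10979046)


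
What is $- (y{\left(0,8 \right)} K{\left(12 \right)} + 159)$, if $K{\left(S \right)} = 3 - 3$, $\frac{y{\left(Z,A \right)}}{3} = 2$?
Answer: $-159$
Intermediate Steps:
$y{\left(Z,A \right)} = 6$ ($y{\left(Z,A \right)} = 3 \cdot 2 = 6$)
$K{\left(S \right)} = 0$
$- (y{\left(0,8 \right)} K{\left(12 \right)} + 159) = - (6 \cdot 0 + 159) = - (0 + 159) = \left(-1\right) 159 = -159$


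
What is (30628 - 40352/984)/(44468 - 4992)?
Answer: 940550/1213887 ≈ 0.77483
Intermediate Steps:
(30628 - 40352/984)/(44468 - 4992) = (30628 - 40352*1/984)/39476 = (30628 - 5044/123)*(1/39476) = (3762200/123)*(1/39476) = 940550/1213887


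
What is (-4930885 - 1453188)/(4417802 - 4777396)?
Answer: 6384073/359594 ≈ 17.754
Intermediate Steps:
(-4930885 - 1453188)/(4417802 - 4777396) = -6384073/(-359594) = -6384073*(-1/359594) = 6384073/359594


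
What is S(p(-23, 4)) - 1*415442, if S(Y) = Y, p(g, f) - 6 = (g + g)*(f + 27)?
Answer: -416862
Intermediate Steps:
p(g, f) = 6 + 2*g*(27 + f) (p(g, f) = 6 + (g + g)*(f + 27) = 6 + (2*g)*(27 + f) = 6 + 2*g*(27 + f))
S(p(-23, 4)) - 1*415442 = (6 + 54*(-23) + 2*4*(-23)) - 1*415442 = (6 - 1242 - 184) - 415442 = -1420 - 415442 = -416862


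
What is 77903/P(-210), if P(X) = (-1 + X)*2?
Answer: -77903/422 ≈ -184.60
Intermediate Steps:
P(X) = -2 + 2*X
77903/P(-210) = 77903/(-2 + 2*(-210)) = 77903/(-2 - 420) = 77903/(-422) = 77903*(-1/422) = -77903/422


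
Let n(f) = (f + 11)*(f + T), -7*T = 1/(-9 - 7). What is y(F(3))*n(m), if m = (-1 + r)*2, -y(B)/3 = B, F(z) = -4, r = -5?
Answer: 4029/28 ≈ 143.89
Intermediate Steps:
y(B) = -3*B
T = 1/112 (T = -1/(7*(-9 - 7)) = -⅐/(-16) = -⅐*(-1/16) = 1/112 ≈ 0.0089286)
m = -12 (m = (-1 - 5)*2 = -6*2 = -12)
n(f) = (11 + f)*(1/112 + f) (n(f) = (f + 11)*(f + 1/112) = (11 + f)*(1/112 + f))
y(F(3))*n(m) = (-3*(-4))*(11/112 + (-12)² + (1233/112)*(-12)) = 12*(11/112 + 144 - 3699/28) = 12*(1343/112) = 4029/28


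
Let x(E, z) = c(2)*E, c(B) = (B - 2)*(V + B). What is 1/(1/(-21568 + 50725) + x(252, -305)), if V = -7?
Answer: 29157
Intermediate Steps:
c(B) = (-7 + B)*(-2 + B) (c(B) = (B - 2)*(-7 + B) = (-2 + B)*(-7 + B) = (-7 + B)*(-2 + B))
x(E, z) = 0 (x(E, z) = (14 + 2² - 9*2)*E = (14 + 4 - 18)*E = 0*E = 0)
1/(1/(-21568 + 50725) + x(252, -305)) = 1/(1/(-21568 + 50725) + 0) = 1/(1/29157 + 0) = 1/(1/29157) = 29157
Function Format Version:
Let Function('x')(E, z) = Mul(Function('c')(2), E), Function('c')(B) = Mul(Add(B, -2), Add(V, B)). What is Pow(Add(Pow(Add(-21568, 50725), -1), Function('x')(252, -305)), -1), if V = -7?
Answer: 29157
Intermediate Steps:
Function('c')(B) = Mul(Add(-7, B), Add(-2, B)) (Function('c')(B) = Mul(Add(B, -2), Add(-7, B)) = Mul(Add(-2, B), Add(-7, B)) = Mul(Add(-7, B), Add(-2, B)))
Function('x')(E, z) = 0 (Function('x')(E, z) = Mul(Add(14, Pow(2, 2), Mul(-9, 2)), E) = Mul(Add(14, 4, -18), E) = Mul(0, E) = 0)
Pow(Add(Pow(Add(-21568, 50725), -1), Function('x')(252, -305)), -1) = Pow(Add(Pow(Add(-21568, 50725), -1), 0), -1) = Pow(Add(Pow(29157, -1), 0), -1) = Pow(Add(Rational(1, 29157), 0), -1) = Pow(Rational(1, 29157), -1) = 29157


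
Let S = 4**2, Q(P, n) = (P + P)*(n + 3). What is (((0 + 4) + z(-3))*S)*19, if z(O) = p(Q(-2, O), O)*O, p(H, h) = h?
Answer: 3952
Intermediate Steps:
Q(P, n) = 2*P*(3 + n) (Q(P, n) = (2*P)*(3 + n) = 2*P*(3 + n))
z(O) = O**2 (z(O) = O*O = O**2)
S = 16
(((0 + 4) + z(-3))*S)*19 = (((0 + 4) + (-3)**2)*16)*19 = ((4 + 9)*16)*19 = (13*16)*19 = 208*19 = 3952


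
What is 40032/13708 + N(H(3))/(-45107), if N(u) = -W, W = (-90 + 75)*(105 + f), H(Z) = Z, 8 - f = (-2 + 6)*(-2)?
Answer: 445210851/154581689 ≈ 2.8801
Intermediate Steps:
f = 16 (f = 8 - (-2 + 6)*(-2) = 8 - 4*(-2) = 8 - 1*(-8) = 8 + 8 = 16)
W = -1815 (W = (-90 + 75)*(105 + 16) = -15*121 = -1815)
N(u) = 1815 (N(u) = -1*(-1815) = 1815)
40032/13708 + N(H(3))/(-45107) = 40032/13708 + 1815/(-45107) = 40032*(1/13708) + 1815*(-1/45107) = 10008/3427 - 1815/45107 = 445210851/154581689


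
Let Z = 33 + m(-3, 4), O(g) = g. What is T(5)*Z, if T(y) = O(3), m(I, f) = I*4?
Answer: 63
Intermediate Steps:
m(I, f) = 4*I
T(y) = 3
Z = 21 (Z = 33 + 4*(-3) = 33 - 12 = 21)
T(5)*Z = 3*21 = 63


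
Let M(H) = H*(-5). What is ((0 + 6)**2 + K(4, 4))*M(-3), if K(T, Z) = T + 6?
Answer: 690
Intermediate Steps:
K(T, Z) = 6 + T
M(H) = -5*H
((0 + 6)**2 + K(4, 4))*M(-3) = ((0 + 6)**2 + (6 + 4))*(-5*(-3)) = (6**2 + 10)*15 = (36 + 10)*15 = 46*15 = 690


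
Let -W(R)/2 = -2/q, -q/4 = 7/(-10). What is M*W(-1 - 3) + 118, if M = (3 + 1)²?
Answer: 986/7 ≈ 140.86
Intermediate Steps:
q = 14/5 (q = -28/(-10) = -28*(-1)/10 = -4*(-7/10) = 14/5 ≈ 2.8000)
M = 16 (M = 4² = 16)
W(R) = 10/7 (W(R) = -(-4)/14/5 = -(-4)*5/14 = -2*(-5/7) = 10/7)
M*W(-1 - 3) + 118 = 16*(10/7) + 118 = 160/7 + 118 = 986/7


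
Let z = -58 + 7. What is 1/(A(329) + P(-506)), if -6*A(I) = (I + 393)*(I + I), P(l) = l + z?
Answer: -3/239209 ≈ -1.2541e-5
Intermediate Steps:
z = -51
P(l) = -51 + l (P(l) = l - 51 = -51 + l)
A(I) = -I*(393 + I)/3 (A(I) = -(I + 393)*(I + I)/6 = -(393 + I)*2*I/6 = -I*(393 + I)/3)
1/(A(329) + P(-506)) = 1/(-⅓*329*(393 + 329) + (-51 - 506)) = 1/(-⅓*329*722 - 557) = 1/(-237538/3 - 557) = 1/(-239209/3) = -3/239209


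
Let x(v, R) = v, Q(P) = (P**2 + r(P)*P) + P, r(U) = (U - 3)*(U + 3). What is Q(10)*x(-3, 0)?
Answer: -3060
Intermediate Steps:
r(U) = (-3 + U)*(3 + U)
Q(P) = P + P**2 + P*(-9 + P**2) (Q(P) = (P**2 + (-9 + P**2)*P) + P = (P**2 + P*(-9 + P**2)) + P = P + P**2 + P*(-9 + P**2))
Q(10)*x(-3, 0) = (10*(-8 + 10 + 10**2))*(-3) = (10*(-8 + 10 + 100))*(-3) = (10*102)*(-3) = 1020*(-3) = -3060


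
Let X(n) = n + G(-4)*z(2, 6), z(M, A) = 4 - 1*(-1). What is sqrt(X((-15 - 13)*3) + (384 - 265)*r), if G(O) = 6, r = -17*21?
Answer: I*sqrt(42537) ≈ 206.25*I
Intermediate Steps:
r = -357
z(M, A) = 5 (z(M, A) = 4 + 1 = 5)
X(n) = 30 + n (X(n) = n + 6*5 = n + 30 = 30 + n)
sqrt(X((-15 - 13)*3) + (384 - 265)*r) = sqrt((30 + (-15 - 13)*3) + (384 - 265)*(-357)) = sqrt((30 - 28*3) + 119*(-357)) = sqrt((30 - 84) - 42483) = sqrt(-54 - 42483) = sqrt(-42537) = I*sqrt(42537)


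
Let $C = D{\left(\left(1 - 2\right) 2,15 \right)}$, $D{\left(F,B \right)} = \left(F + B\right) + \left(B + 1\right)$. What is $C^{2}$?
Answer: $841$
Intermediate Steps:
$D{\left(F,B \right)} = 1 + F + 2 B$ ($D{\left(F,B \right)} = \left(B + F\right) + \left(1 + B\right) = 1 + F + 2 B$)
$C = 29$ ($C = 1 + \left(1 - 2\right) 2 + 2 \cdot 15 = 1 - 2 + 30 = 29$)
$C^{2} = 29^{2} = 841$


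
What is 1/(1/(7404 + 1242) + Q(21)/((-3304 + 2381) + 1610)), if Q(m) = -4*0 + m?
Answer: 1979934/60751 ≈ 32.591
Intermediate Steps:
Q(m) = m (Q(m) = 0 + m = m)
1/(1/(7404 + 1242) + Q(21)/((-3304 + 2381) + 1610)) = 1/(1/(7404 + 1242) + 21/((-3304 + 2381) + 1610)) = 1/(1/8646 + 21/(-923 + 1610)) = 1/(1/8646 + 21/687) = 1/(1/8646 + 21*(1/687)) = 1/(1/8646 + 7/229) = 1/(60751/1979934) = 1979934/60751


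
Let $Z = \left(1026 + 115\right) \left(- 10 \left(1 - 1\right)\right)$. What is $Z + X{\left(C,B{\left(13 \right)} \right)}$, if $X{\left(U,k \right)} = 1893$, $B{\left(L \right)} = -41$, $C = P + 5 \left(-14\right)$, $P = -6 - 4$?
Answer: $1893$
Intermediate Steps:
$P = -10$
$C = -80$ ($C = -10 + 5 \left(-14\right) = -10 - 70 = -80$)
$Z = 0$ ($Z = 1141 \left(\left(-10\right) 0\right) = 1141 \cdot 0 = 0$)
$Z + X{\left(C,B{\left(13 \right)} \right)} = 0 + 1893 = 1893$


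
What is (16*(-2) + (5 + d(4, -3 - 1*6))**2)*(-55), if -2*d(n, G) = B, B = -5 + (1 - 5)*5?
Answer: -60335/4 ≈ -15084.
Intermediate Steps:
B = -25 (B = -5 - 4*5 = -5 - 20 = -25)
d(n, G) = 25/2 (d(n, G) = -1/2*(-25) = 25/2)
(16*(-2) + (5 + d(4, -3 - 1*6))**2)*(-55) = (16*(-2) + (5 + 25/2)**2)*(-55) = (-32 + (35/2)**2)*(-55) = (-32 + 1225/4)*(-55) = (1097/4)*(-55) = -60335/4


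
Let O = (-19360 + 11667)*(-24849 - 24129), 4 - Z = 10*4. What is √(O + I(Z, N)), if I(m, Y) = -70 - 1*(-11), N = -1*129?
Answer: √376787695 ≈ 19411.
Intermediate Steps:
N = -129
Z = -36 (Z = 4 - 10*4 = 4 - 1*40 = 4 - 40 = -36)
I(m, Y) = -59 (I(m, Y) = -70 + 11 = -59)
O = 376787754 (O = -7693*(-48978) = 376787754)
√(O + I(Z, N)) = √(376787754 - 59) = √376787695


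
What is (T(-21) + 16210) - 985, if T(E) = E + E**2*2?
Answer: 16086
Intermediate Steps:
T(E) = E + 2*E**2
(T(-21) + 16210) - 985 = (-21*(1 + 2*(-21)) + 16210) - 985 = (-21*(1 - 42) + 16210) - 985 = (-21*(-41) + 16210) - 985 = (861 + 16210) - 985 = 17071 - 985 = 16086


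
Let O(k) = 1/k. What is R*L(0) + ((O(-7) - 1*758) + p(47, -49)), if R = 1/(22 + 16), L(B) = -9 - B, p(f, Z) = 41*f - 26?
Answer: 303937/266 ≈ 1142.6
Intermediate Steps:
p(f, Z) = -26 + 41*f
R = 1/38 ≈ 0.026316
R*L(0) + ((O(-7) - 1*758) + p(47, -49)) = (-9 - 1*0)/38 + ((1/(-7) - 1*758) + (-26 + 41*47)) = (-9 + 0)/38 + ((-⅐ - 758) + (-26 + 1927)) = (1/38)*(-9) + (-5307/7 + 1901) = -9/38 + 8000/7 = 303937/266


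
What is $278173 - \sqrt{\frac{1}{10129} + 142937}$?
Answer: $278173 - \frac{\sqrt{14664856084746}}{10129} \approx 2.778 \cdot 10^{5}$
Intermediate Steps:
$278173 - \sqrt{\frac{1}{10129} + 142937} = 278173 - \sqrt{\frac{1447808874}{10129}} = 278173 - \frac{\sqrt{14664856084746}}{10129}$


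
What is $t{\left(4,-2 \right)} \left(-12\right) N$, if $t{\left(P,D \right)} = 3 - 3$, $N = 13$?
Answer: $0$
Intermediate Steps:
$t{\left(P,D \right)} = 0$ ($t{\left(P,D \right)} = 3 - 3 = 0$)
$t{\left(4,-2 \right)} \left(-12\right) N = 0 \left(-12\right) 13 = 0 \cdot 13 = 0$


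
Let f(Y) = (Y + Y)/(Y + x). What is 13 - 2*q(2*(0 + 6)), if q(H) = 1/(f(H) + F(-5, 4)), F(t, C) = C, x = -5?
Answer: 331/26 ≈ 12.731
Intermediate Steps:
f(Y) = 2*Y/(-5 + Y) (f(Y) = (Y + Y)/(Y - 5) = (2*Y)/(-5 + Y) = 2*Y/(-5 + Y))
q(H) = 1/(4 + 2*H/(-5 + H)) (q(H) = 1/(2*H/(-5 + H) + 4) = 1/(4 + 2*H/(-5 + H)))
13 - 2*q(2*(0 + 6)) = 13 - (-5 + 2*(0 + 6))/(-10 + 3*(2*(0 + 6))) = 13 - (-5 + 2*6)/(-10 + 3*(2*6)) = 13 - (-5 + 12)/(-10 + 3*12) = 13 - 7/(-10 + 36) = 13 - 7/26 = 331/26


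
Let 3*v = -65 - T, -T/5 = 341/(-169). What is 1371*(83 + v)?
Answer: 13431687/169 ≈ 79478.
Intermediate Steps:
T = 1705/169 (T = -1705/(-169) = -1705*(-1)/169 = -5*(-341/169) = 1705/169 ≈ 10.089)
v = -4230/169 (v = (-65 - 1*1705/169)/3 = (-65 - 1705/169)/3 = (1/3)*(-12690/169) = -4230/169 ≈ -25.030)
1371*(83 + v) = 1371*(83 - 4230/169) = 1371*(9797/169) = 13431687/169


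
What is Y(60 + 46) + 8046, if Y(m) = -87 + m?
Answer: 8065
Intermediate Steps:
Y(60 + 46) + 8046 = (-87 + (60 + 46)) + 8046 = (-87 + 106) + 8046 = 19 + 8046 = 8065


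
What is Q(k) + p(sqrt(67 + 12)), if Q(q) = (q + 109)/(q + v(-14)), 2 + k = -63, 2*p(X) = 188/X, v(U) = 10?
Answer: -4/5 + 94*sqrt(79)/79 ≈ 9.7758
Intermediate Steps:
p(X) = 94/X (p(X) = (188/X)/2 = 94/X)
k = -65 (k = -2 - 63 = -65)
Q(q) = (109 + q)/(10 + q) (Q(q) = (q + 109)/(q + 10) = (109 + q)/(10 + q))
Q(k) + p(sqrt(67 + 12)) = (109 - 65)/(10 - 65) + 94/(sqrt(67 + 12)) = 44/(-55) + 94/(sqrt(79)) = -1/55*44 + 94*(sqrt(79)/79) = -4/5 + 94*sqrt(79)/79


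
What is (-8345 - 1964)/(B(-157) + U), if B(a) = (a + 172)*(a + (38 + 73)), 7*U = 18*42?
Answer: 10309/582 ≈ 17.713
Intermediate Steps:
U = 108 (U = (18*42)/7 = (⅐)*756 = 108)
B(a) = (111 + a)*(172 + a) (B(a) = (172 + a)*(a + 111) = (172 + a)*(111 + a) = (111 + a)*(172 + a))
(-8345 - 1964)/(B(-157) + U) = (-8345 - 1964)/((19092 + (-157)² + 283*(-157)) + 108) = -10309/((19092 + 24649 - 44431) + 108) = -10309/(-690 + 108) = -10309/(-582) = -10309*(-1/582) = 10309/582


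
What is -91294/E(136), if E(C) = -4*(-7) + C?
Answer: -45647/82 ≈ -556.67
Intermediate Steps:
E(C) = 28 + C
-91294/E(136) = -91294/(28 + 136) = -91294/164 = -91294*1/164 = -45647/82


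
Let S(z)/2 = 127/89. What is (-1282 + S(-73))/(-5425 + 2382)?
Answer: 636/1513 ≈ 0.42036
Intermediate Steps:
S(z) = 254/89 (S(z) = 2*(127/89) = 254/89)
(-1282 + S(-73))/(-5425 + 2382) = (-1282 + 254/89)/(-5425 + 2382) = -113844/89/(-3043) = -113844/89*(-1/3043) = 636/1513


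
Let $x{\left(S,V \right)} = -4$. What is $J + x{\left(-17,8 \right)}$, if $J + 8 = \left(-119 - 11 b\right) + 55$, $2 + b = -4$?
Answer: $-10$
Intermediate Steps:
$b = -6$ ($b = -2 - 4 = -6$)
$J = -6$ ($J = -8 + \left(\left(-119 - -66\right) + 55\right) = -8 + \left(\left(-119 + 66\right) + 55\right) = -8 + \left(-53 + 55\right) = -8 + 2 = -6$)
$J + x{\left(-17,8 \right)} = -6 - 4 = -10$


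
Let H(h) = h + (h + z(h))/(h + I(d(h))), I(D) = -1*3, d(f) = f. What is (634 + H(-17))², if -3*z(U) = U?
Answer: 343249729/900 ≈ 3.8139e+5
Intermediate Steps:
z(U) = -U/3
I(D) = -3
H(h) = h + 2*h/(3*(-3 + h)) (H(h) = h + (h - h/3)/(h - 3) = h + (2*h/3)/(-3 + h) = h + 2*h/(3*(-3 + h)))
(634 + H(-17))² = (634 + (⅓)*(-17)*(-7 + 3*(-17))/(-3 - 17))² = (634 + (⅓)*(-17)*(-7 - 51)/(-20))² = (634 + (⅓)*(-17)*(-1/20)*(-58))² = (634 - 493/30)² = (18527/30)² = 343249729/900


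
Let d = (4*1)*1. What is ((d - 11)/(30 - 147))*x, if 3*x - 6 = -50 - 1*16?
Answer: -140/117 ≈ -1.1966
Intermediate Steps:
d = 4 (d = 4*1 = 4)
x = -20 (x = 2 + (-50 - 1*16)/3 = 2 + (-50 - 16)/3 = 2 + (1/3)*(-66) = 2 - 22 = -20)
((d - 11)/(30 - 147))*x = ((4 - 11)/(30 - 147))*(-20) = -7/(-117)*(-20) = -7*(-1/117)*(-20) = (7/117)*(-20) = -140/117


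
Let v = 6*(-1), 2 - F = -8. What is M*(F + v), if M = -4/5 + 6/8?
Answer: -⅕ ≈ -0.20000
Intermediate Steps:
F = 10 (F = 2 - 1*(-8) = 2 + 8 = 10)
M = -1/20 (M = -4*⅕ + 6*(⅛) = -⅘ + ¾ = -1/20 ≈ -0.050000)
v = -6
M*(F + v) = -(10 - 6)/20 = -1/20*4 = -⅕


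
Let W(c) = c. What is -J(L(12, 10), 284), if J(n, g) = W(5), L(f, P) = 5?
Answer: -5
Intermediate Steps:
J(n, g) = 5
-J(L(12, 10), 284) = -1*5 = -5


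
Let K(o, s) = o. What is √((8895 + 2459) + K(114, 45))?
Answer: 2*√2867 ≈ 107.09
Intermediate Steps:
√((8895 + 2459) + K(114, 45)) = √((8895 + 2459) + 114) = √(11354 + 114) = √11468 = 2*√2867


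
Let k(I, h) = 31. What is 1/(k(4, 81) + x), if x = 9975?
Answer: 1/10006 ≈ 9.9940e-5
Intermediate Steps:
1/(k(4, 81) + x) = 1/(31 + 9975) = 1/10006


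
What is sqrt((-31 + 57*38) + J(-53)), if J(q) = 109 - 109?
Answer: sqrt(2135) ≈ 46.206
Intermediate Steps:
J(q) = 0
sqrt((-31 + 57*38) + J(-53)) = sqrt((-31 + 57*38) + 0) = sqrt((-31 + 2166) + 0) = sqrt(2135 + 0) = sqrt(2135)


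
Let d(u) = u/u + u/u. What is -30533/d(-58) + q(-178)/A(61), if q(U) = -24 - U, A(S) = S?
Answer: -1862205/122 ≈ -15264.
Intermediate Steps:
d(u) = 2 (d(u) = 1 + 1 = 2)
-30533/d(-58) + q(-178)/A(61) = -30533/2 + (-24 - 1*(-178))/61 = -30533*1/2 + (-24 + 178)*(1/61) = -30533/2 + 154*(1/61) = -30533/2 + 154/61 = -1862205/122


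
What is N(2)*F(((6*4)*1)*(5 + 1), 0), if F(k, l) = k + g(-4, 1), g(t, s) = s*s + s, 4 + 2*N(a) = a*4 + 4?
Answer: 584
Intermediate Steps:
N(a) = 2*a (N(a) = -2 + (a*4 + 4)/2 = -2 + (4*a + 4)/2 = -2 + (4 + 4*a)/2 = -2 + (2 + 2*a) = 2*a)
g(t, s) = s + s² (g(t, s) = s² + s = s + s²)
F(k, l) = 2 + k (F(k, l) = k + 1*(1 + 1) = k + 1*2 = k + 2 = 2 + k)
N(2)*F(((6*4)*1)*(5 + 1), 0) = (2*2)*(2 + ((6*4)*1)*(5 + 1)) = 4*(2 + (24*1)*6) = 4*(2 + 24*6) = 4*(2 + 144) = 4*146 = 584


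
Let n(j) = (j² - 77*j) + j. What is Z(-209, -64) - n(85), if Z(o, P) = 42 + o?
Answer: -932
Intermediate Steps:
n(j) = j² - 76*j
Z(-209, -64) - n(85) = (42 - 209) - 85*(-76 + 85) = -167 - 85*9 = -167 - 1*765 = -167 - 765 = -932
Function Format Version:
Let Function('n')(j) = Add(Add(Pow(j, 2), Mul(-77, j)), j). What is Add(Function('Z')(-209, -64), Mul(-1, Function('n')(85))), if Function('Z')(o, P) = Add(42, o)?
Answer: -932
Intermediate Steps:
Function('n')(j) = Add(Pow(j, 2), Mul(-76, j))
Add(Function('Z')(-209, -64), Mul(-1, Function('n')(85))) = Add(Add(42, -209), Mul(-1, Mul(85, Add(-76, 85)))) = Add(-167, Mul(-1, Mul(85, 9))) = Add(-167, Mul(-1, 765)) = Add(-167, -765) = -932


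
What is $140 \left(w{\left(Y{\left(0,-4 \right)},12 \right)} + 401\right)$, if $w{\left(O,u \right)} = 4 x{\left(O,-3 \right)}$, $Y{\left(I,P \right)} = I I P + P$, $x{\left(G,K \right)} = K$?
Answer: $54460$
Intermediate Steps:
$Y{\left(I,P \right)} = P + P I^{2}$ ($Y{\left(I,P \right)} = I^{2} P + P = P I^{2} + P = P + P I^{2}$)
$w{\left(O,u \right)} = -12$ ($w{\left(O,u \right)} = 4 \left(-3\right) = -12$)
$140 \left(w{\left(Y{\left(0,-4 \right)},12 \right)} + 401\right) = 140 \left(-12 + 401\right) = 140 \cdot 389 = 54460$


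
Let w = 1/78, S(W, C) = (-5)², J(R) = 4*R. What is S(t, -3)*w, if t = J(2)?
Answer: 25/78 ≈ 0.32051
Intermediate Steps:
t = 8 (t = 4*2 = 8)
S(W, C) = 25
w = 1/78 ≈ 0.012821
S(t, -3)*w = 25*(1/78) = 25/78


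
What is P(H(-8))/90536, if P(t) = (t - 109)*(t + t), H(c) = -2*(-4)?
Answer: -202/11317 ≈ -0.017849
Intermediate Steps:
H(c) = 8
P(t) = 2*t*(-109 + t) (P(t) = (-109 + t)*(2*t) = 2*t*(-109 + t))
P(H(-8))/90536 = (2*8*(-109 + 8))/90536 = (2*8*(-101))*(1/90536) = -1616*1/90536 = -202/11317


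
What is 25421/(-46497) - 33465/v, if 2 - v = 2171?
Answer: 15160444/1018707 ≈ 14.882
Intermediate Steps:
v = -2169 (v = 2 - 1*2171 = 2 - 2171 = -2169)
25421/(-46497) - 33465/v = 25421/(-46497) - 33465/(-2169) = 25421*(-1/46497) - 33465*(-1/2169) = -2311/4227 + 11155/723 = 15160444/1018707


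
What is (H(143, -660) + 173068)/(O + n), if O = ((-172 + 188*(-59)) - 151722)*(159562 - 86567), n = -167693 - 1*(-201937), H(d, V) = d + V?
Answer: -172551/11897128826 ≈ -1.4504e-5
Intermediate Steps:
H(d, V) = V + d
n = 34244 (n = -167693 + 201937 = 34244)
O = -11897163070 (O = ((-172 - 11092) - 151722)*72995 = (-11264 - 151722)*72995 = -162986*72995 = -11897163070)
(H(143, -660) + 173068)/(O + n) = ((-660 + 143) + 173068)/(-11897163070 + 34244) = (-517 + 173068)/(-11897128826) = 172551*(-1/11897128826) = -172551/11897128826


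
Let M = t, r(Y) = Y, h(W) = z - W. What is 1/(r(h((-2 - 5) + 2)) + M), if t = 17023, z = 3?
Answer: 1/17031 ≈ 5.8716e-5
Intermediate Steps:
h(W) = 3 - W
M = 17023
1/(r(h((-2 - 5) + 2)) + M) = 1/((3 - ((-2 - 5) + 2)) + 17023) = 1/((3 - (-7 + 2)) + 17023) = 1/((3 - 1*(-5)) + 17023) = 1/((3 + 5) + 17023) = 1/(8 + 17023) = 1/17031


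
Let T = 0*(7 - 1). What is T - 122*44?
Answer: -5368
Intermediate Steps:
T = 0 (T = 0*6 = 0)
T - 122*44 = 0 - 122*44 = 0 - 5368 = -5368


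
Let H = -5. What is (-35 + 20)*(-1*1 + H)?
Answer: 90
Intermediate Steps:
(-35 + 20)*(-1*1 + H) = (-35 + 20)*(-1*1 - 5) = -15*(-1 - 5) = -15*(-6) = 90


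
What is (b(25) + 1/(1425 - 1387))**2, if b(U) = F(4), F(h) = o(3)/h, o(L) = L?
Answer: 3481/5776 ≈ 0.60267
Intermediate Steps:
F(h) = 3/h
b(U) = 3/4
(b(25) + 1/(1425 - 1387))**2 = (3/4 + 1/(1425 - 1387))**2 = (3/4 + 1/38)**2 = (59/76)**2 = 3481/5776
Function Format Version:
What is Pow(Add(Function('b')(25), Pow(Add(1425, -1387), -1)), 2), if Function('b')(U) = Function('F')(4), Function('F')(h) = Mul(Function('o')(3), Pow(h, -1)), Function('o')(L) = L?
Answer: Rational(3481, 5776) ≈ 0.60267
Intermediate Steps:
Function('F')(h) = Mul(3, Pow(h, -1))
Function('b')(U) = Rational(3, 4) (Function('b')(U) = Mul(3, Pow(4, -1)) = Mul(3, Rational(1, 4)) = Rational(3, 4))
Pow(Add(Function('b')(25), Pow(Add(1425, -1387), -1)), 2) = Pow(Add(Rational(3, 4), Pow(Add(1425, -1387), -1)), 2) = Pow(Add(Rational(3, 4), Pow(38, -1)), 2) = Pow(Add(Rational(3, 4), Rational(1, 38)), 2) = Pow(Rational(59, 76), 2) = Rational(3481, 5776)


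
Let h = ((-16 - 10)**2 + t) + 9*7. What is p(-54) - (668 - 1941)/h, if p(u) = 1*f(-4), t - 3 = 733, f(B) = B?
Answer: -4627/1475 ≈ -3.1369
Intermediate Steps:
t = 736 (t = 3 + 733 = 736)
p(u) = -4 (p(u) = 1*(-4) = -4)
h = 1475 (h = ((-16 - 10)**2 + 736) + 9*7 = ((-26)**2 + 736) + 63 = (676 + 736) + 63 = 1412 + 63 = 1475)
p(-54) - (668 - 1941)/h = -4 - (668 - 1941)/1475 = -4 - (-1273)/1475 = -4 - 1*(-1273/1475) = -4 + 1273/1475 = -4627/1475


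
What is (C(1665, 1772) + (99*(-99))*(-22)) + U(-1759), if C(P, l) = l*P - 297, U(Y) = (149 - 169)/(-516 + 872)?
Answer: 281747740/89 ≈ 3.1657e+6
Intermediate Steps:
U(Y) = -5/89 (U(Y) = -20/356 = -20*1/356 = -5/89)
C(P, l) = -297 + P*l (C(P, l) = P*l - 297 = -297 + P*l)
(C(1665, 1772) + (99*(-99))*(-22)) + U(-1759) = ((-297 + 1665*1772) + (99*(-99))*(-22)) - 5/89 = ((-297 + 2950380) - 9801*(-22)) - 5/89 = (2950083 + 215622) - 5/89 = 3165705 - 5/89 = 281747740/89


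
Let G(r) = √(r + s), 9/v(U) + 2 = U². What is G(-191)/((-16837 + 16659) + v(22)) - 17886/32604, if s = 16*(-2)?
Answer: -271/494 - 482*I*√223/85787 ≈ -0.54858 - 0.083903*I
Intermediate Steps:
v(U) = 9/(-2 + U²)
s = -32
G(r) = √(-32 + r) (G(r) = √(r - 32) = √(-32 + r))
G(-191)/((-16837 + 16659) + v(22)) - 17886/32604 = √(-32 - 191)/((-16837 + 16659) + 9/(-2 + 22²)) - 17886/32604 = √(-223)/(-178 + 9/(-2 + 484)) - 17886*1/32604 = (I*√223)/(-178 + 9/482) - 271/494 = (I*√223)/(-85787/482) - 271/494 = (I*√223)*(-482/85787) - 271/494 = -482*I*√223/85787 - 271/494 = -271/494 - 482*I*√223/85787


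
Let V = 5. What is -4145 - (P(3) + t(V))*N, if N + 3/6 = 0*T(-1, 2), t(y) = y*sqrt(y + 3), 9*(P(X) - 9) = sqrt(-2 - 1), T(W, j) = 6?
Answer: -8281/2 + 5*sqrt(2) + I*sqrt(3)/18 ≈ -4133.4 + 0.096225*I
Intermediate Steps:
P(X) = 9 + I*sqrt(3)/9 (P(X) = 9 + sqrt(-2 - 1)/9 = 9 + sqrt(-3)/9 = 9 + (I*sqrt(3))/9 = 9 + I*sqrt(3)/9)
t(y) = y*sqrt(3 + y)
N = -1/2 (N = -1/2 + 0*6 = -1/2 + 0 = -1/2 ≈ -0.50000)
-4145 - (P(3) + t(V))*N = -4145 - ((9 + I*sqrt(3)/9) + 5*sqrt(3 + 5))*(-1)/2 = -4145 - ((9 + I*sqrt(3)/9) + 5*sqrt(8))*(-1)/2 = -4145 - ((9 + I*sqrt(3)/9) + 5*(2*sqrt(2)))*(-1)/2 = -4145 - ((9 + I*sqrt(3)/9) + 10*sqrt(2))*(-1)/2 = -4145 - (9 + 10*sqrt(2) + I*sqrt(3)/9)*(-1)/2 = -4145 - (-9/2 - 5*sqrt(2) - I*sqrt(3)/18) = -4145 + (9/2 + 5*sqrt(2) + I*sqrt(3)/18) = -8281/2 + 5*sqrt(2) + I*sqrt(3)/18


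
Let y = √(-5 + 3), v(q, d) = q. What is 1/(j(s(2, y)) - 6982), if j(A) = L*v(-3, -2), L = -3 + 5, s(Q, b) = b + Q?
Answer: -1/6988 ≈ -0.00014310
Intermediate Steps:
y = I*√2 (y = √(-2) = I*√2 ≈ 1.4142*I)
s(Q, b) = Q + b
L = 2
j(A) = -6 (j(A) = 2*(-3) = -6)
1/(j(s(2, y)) - 6982) = 1/(-6 - 6982) = 1/(-6988) = -1/6988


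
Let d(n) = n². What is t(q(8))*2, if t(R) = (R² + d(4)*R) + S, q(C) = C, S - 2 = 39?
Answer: 466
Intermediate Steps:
S = 41 (S = 2 + 39 = 41)
t(R) = 41 + R² + 16*R (t(R) = (R² + 4²*R) + 41 = (R² + 16*R) + 41 = 41 + R² + 16*R)
t(q(8))*2 = (41 + 8² + 16*8)*2 = (41 + 64 + 128)*2 = 233*2 = 466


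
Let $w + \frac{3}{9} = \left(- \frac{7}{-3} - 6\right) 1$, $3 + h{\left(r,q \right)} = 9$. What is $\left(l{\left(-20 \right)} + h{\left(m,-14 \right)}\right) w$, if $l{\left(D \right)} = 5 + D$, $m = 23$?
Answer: $36$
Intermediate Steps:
$h{\left(r,q \right)} = 6$ ($h{\left(r,q \right)} = -3 + 9 = 6$)
$w = -4$ ($w = - \frac{1}{3} + \left(- \frac{7}{-3} - 6\right) 1 = - \frac{1}{3} + \left(\left(-7\right) \left(- \frac{1}{3}\right) - 6\right) 1 = - \frac{1}{3} + \left(\frac{7}{3} - 6\right) 1 = - \frac{1}{3} - \frac{11}{3} = -4$)
$\left(l{\left(-20 \right)} + h{\left(m,-14 \right)}\right) w = \left(\left(5 - 20\right) + 6\right) \left(-4\right) = \left(-15 + 6\right) \left(-4\right) = \left(-9\right) \left(-4\right) = 36$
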